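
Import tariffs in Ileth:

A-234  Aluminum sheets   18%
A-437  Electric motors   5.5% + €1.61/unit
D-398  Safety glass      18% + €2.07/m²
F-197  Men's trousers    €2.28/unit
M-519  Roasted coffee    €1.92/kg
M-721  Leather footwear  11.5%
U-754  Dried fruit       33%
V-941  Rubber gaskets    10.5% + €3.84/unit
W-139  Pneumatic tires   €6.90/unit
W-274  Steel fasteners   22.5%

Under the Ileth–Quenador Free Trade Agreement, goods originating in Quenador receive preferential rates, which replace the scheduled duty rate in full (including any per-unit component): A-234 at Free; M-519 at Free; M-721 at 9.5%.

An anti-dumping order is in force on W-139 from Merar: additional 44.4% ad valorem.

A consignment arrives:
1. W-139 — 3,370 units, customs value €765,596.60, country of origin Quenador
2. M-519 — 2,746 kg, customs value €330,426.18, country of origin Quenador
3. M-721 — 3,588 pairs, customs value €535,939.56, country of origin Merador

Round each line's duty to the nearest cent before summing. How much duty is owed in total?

Line 1 (W-139, Quenador, 3,370 units, €765,596.60):
Base rate for W-139 is €6.90/unit.
Origin Quenador is the FTA partner but W-139 is not on the preference list; base rate stands.
The additional-duty order on W-139 targets Merar, not Quenador; it does not apply.
Duty = 3,370 × €6.90 = €23,253.00.
Line 2 (M-519, Quenador, 2,746 kg, €330,426.18):
Base rate for M-519 is €1.92/kg.
Origin Quenador qualifies under the Ileth–Quenador agreement and M-519 is covered: preferential rate Free applies instead.
Duty = €330,426.18 × 0% = €0.00.
Line 3 (M-721, Merador, 3,588 pairs, €535,939.56):
Base rate for M-721 is 11.5%.
M-721 has an FTA preferential rate, but origin Merador is not Quenador; base rate stands.
Duty = €535,939.56 × 11.5% = €61,633.05.
Total = €23,253.00 + €0.00 + €61,633.05 = €84,886.05.

€84,886.05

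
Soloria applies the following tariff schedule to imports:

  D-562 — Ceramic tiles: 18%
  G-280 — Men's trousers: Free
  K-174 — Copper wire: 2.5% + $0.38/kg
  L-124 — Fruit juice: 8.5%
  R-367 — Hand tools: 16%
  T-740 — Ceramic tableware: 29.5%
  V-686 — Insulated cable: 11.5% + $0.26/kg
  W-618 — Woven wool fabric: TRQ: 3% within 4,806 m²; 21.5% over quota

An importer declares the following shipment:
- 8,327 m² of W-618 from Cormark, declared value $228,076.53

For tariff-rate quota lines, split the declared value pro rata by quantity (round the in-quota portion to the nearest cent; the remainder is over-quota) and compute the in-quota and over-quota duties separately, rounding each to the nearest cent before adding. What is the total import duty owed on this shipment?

$24,683.73

Line 1 (W-618, Cormark, 8,327 m², $228,076.53):
Code W-618 is under a tariff-rate quota (threshold 4,806 m²). In-quota: 4,806 m² at 3%; over-quota: 3,521 m² at 21.5%.
Pro-rata value split: in-quota = $228,076.53 × 4,806/8,327 = $131,636.34; over-quota = $228,076.53 − $131,636.34 = $96,440.19.
In-quota duty = $131,636.34 × 3% = $3,949.09. Over-quota duty = $96,440.19 × 21.5% = $20,734.64.
Line duty = $3,949.09 + $20,734.64 = $24,683.73.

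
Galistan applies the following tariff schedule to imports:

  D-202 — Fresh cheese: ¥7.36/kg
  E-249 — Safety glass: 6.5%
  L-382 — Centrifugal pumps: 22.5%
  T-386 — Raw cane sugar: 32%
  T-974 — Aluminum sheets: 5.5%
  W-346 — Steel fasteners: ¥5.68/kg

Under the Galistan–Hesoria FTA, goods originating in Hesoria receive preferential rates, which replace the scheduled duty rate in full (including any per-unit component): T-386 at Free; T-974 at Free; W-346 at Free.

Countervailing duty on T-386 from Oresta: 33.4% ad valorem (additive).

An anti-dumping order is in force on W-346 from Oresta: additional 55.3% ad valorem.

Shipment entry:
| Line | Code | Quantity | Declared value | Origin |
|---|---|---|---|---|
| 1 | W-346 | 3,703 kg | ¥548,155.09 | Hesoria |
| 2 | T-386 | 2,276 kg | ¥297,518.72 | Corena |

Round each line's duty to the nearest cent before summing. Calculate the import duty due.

¥95,205.99

Line 1 (W-346, Hesoria, 3,703 kg, ¥548,155.09):
Base rate for W-346 is ¥5.68/kg.
Origin Hesoria qualifies under the Galistan–Hesoria agreement and W-346 is covered: preferential rate Free applies instead.
The additional-duty order on W-346 targets Oresta, not Hesoria; it does not apply.
Duty = ¥548,155.09 × 0% = ¥0.00.
Line 2 (T-386, Corena, 2,276 kg, ¥297,518.72):
Base rate for T-386 is 32%.
T-386 has an FTA preferential rate, but origin Corena is not Hesoria; base rate stands.
The additional-duty order on T-386 targets Oresta, not Corena; it does not apply.
Duty = ¥297,518.72 × 32% = ¥95,205.99.
Total = ¥0.00 + ¥95,205.99 = ¥95,205.99.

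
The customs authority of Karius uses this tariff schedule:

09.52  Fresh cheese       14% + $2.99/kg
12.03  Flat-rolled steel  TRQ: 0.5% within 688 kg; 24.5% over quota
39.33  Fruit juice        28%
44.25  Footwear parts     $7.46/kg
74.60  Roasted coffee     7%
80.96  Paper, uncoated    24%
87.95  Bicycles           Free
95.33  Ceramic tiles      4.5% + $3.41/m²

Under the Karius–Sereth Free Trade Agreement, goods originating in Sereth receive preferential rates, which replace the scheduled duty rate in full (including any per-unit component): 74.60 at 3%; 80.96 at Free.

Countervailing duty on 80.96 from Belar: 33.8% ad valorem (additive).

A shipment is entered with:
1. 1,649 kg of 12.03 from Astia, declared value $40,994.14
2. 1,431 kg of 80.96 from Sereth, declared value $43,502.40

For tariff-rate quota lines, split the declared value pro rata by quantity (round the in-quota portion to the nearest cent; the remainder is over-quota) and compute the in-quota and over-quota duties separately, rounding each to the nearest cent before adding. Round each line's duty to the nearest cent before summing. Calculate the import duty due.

Line 1 (12.03, Astia, 1,649 kg, $40,994.14):
Code 12.03 is under a tariff-rate quota (threshold 688 kg). In-quota: 688 kg at 0.5%; over-quota: 961 kg at 24.5%.
Pro-rata value split: in-quota = $40,994.14 × 688/1,649 = $17,103.68; over-quota = $40,994.14 − $17,103.68 = $23,890.46.
In-quota duty = $17,103.68 × 0.5% = $85.52. Over-quota duty = $23,890.46 × 24.5% = $5,853.16.
Line duty = $85.52 + $5,853.16 = $5,938.68.
Line 2 (80.96, Sereth, 1,431 kg, $43,502.40):
Base rate for 80.96 is 24%.
Origin Sereth qualifies under the Karius–Sereth agreement and 80.96 is covered: preferential rate Free applies instead.
The additional-duty order on 80.96 targets Belar, not Sereth; it does not apply.
Duty = $43,502.40 × 0% = $0.00.
Total = $5,938.68 + $0.00 = $5,938.68.

$5,938.68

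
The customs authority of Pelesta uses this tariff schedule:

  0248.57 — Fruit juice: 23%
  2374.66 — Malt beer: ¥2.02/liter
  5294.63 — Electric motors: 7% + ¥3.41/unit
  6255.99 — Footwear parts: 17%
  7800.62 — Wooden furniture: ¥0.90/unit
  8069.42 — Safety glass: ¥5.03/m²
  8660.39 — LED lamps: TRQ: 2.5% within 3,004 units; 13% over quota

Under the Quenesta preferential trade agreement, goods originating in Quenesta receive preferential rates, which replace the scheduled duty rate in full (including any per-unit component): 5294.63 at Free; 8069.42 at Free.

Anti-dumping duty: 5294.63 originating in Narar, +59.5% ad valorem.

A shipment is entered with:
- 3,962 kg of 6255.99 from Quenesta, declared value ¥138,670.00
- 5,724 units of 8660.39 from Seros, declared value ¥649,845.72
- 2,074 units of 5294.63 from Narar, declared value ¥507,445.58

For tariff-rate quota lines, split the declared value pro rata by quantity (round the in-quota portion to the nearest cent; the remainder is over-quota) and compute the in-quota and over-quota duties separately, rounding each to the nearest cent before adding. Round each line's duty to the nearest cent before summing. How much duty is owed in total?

¥416,767.86

Line 1 (6255.99, Quenesta, 3,962 kg, ¥138,670.00):
Base rate for 6255.99 is 17%.
Origin Quenesta is the FTA partner but 6255.99 is not on the preference list; base rate stands.
Duty = ¥138,670.00 × 17% = ¥23,573.90.
Line 2 (8660.39, Seros, 5,724 units, ¥649,845.72):
Code 8660.39 is under a tariff-rate quota (threshold 3,004 units). In-quota: 3,004 units at 2.5%; over-quota: 2,720 units at 13%.
Pro-rata value split: in-quota = ¥649,845.72 × 3,004/5,724 = ¥341,044.12; over-quota = ¥649,845.72 − ¥341,044.12 = ¥308,801.60.
In-quota duty = ¥341,044.12 × 2.5% = ¥8,526.10. Over-quota duty = ¥308,801.60 × 13% = ¥40,144.21.
Line duty = ¥8,526.10 + ¥40,144.21 = ¥48,670.31.
Line 3 (5294.63, Narar, 2,074 units, ¥507,445.58):
Base rate for 5294.63 is 7% + ¥3.41/unit.
5294.63 has an FTA preferential rate, but origin Narar is not Quenesta; base rate stands.
Additional duty on 5294.63 from Narar: +59.5%. Applied ad valorem rate: 7% + 59.5% = 66.5%.
Duty = ¥507,445.58 × 66.5% + 2,074 × ¥3.41 = ¥344,523.65.
Total = ¥23,573.90 + ¥48,670.31 + ¥344,523.65 = ¥416,767.86.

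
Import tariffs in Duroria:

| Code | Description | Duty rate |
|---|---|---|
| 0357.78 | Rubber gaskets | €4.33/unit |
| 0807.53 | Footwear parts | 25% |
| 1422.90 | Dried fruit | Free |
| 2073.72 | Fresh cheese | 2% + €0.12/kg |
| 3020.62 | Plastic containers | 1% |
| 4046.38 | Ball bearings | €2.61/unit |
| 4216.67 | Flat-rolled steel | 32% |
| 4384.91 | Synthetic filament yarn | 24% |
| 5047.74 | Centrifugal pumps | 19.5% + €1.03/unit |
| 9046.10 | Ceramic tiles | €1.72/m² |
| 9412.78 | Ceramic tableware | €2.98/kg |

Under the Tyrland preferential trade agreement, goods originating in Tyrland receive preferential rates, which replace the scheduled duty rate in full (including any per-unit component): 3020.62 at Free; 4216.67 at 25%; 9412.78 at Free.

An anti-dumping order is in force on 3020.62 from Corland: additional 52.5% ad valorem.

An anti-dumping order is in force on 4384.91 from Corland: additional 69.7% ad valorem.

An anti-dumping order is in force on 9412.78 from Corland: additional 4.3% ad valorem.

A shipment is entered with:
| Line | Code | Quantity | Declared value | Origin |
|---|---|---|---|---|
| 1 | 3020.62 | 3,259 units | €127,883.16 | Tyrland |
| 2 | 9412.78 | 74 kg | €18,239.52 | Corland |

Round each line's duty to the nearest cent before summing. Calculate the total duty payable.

€1,004.82

Line 1 (3020.62, Tyrland, 3,259 units, €127,883.16):
Base rate for 3020.62 is 1%.
Origin Tyrland qualifies under the Duroria–Tyrland agreement and 3020.62 is covered: preferential rate Free applies instead.
The additional-duty order on 3020.62 targets Corland, not Tyrland; it does not apply.
Duty = €127,883.16 × 0% = €0.00.
Line 2 (9412.78, Corland, 74 kg, €18,239.52):
Base rate for 9412.78 is €2.98/kg.
9412.78 has an FTA preferential rate, but origin Corland is not Tyrland; base rate stands.
Additional duty on 9412.78 from Corland: +4.3% ad valorem. Applied ad valorem rate = 4.3%.
Duty = €18,239.52 × 4.3% + 74 × €2.98 = €1,004.82.
Total = €0.00 + €1,004.82 = €1,004.82.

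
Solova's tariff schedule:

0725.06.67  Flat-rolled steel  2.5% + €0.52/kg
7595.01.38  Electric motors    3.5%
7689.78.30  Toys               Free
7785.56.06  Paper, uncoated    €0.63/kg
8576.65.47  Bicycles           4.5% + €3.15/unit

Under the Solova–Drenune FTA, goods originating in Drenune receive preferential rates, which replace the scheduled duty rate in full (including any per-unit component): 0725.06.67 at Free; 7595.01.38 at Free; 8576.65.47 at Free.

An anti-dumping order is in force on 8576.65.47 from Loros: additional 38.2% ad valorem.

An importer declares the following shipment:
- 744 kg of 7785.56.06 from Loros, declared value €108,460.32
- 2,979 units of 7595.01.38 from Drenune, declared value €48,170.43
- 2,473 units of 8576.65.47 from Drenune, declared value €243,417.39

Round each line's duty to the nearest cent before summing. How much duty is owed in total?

Line 1 (7785.56.06, Loros, 744 kg, €108,460.32):
Base rate for 7785.56.06 is €0.63/kg.
Duty = 744 × €0.63 = €468.72.
Line 2 (7595.01.38, Drenune, 2,979 units, €48,170.43):
Base rate for 7595.01.38 is 3.5%.
Origin Drenune qualifies under the Solova–Drenune agreement and 7595.01.38 is covered: preferential rate Free applies instead.
Duty = €48,170.43 × 0% = €0.00.
Line 3 (8576.65.47, Drenune, 2,473 units, €243,417.39):
Base rate for 8576.65.47 is 4.5% + €3.15/unit.
Origin Drenune qualifies under the Solova–Drenune agreement and 8576.65.47 is covered: preferential rate Free applies instead.
The additional-duty order on 8576.65.47 targets Loros, not Drenune; it does not apply.
Duty = €243,417.39 × 0% = €0.00.
Total = €468.72 + €0.00 + €0.00 = €468.72.

€468.72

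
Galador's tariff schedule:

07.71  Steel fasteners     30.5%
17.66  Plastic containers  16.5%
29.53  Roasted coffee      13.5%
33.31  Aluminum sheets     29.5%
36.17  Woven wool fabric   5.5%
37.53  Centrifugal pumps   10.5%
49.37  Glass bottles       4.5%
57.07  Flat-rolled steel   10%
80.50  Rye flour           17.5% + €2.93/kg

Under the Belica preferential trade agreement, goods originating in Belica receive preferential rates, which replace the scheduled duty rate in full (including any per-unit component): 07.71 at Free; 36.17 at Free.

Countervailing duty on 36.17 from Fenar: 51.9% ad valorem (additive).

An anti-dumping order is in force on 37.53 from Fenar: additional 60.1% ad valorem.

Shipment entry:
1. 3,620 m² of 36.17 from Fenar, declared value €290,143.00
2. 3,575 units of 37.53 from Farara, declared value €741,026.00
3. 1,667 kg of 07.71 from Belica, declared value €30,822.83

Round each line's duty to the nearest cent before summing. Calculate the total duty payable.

Line 1 (36.17, Fenar, 3,620 m², €290,143.00):
Base rate for 36.17 is 5.5%.
36.17 has an FTA preferential rate, but origin Fenar is not Belica; base rate stands.
Additional duty on 36.17 from Fenar: +51.9%. Applied ad valorem rate: 5.5% + 51.9% = 57.4%.
Duty = €290,143.00 × 57.4% = €166,542.08.
Line 2 (37.53, Farara, 3,575 units, €741,026.00):
Base rate for 37.53 is 10.5%.
The additional-duty order on 37.53 targets Fenar, not Farara; it does not apply.
Duty = €741,026.00 × 10.5% = €77,807.73.
Line 3 (07.71, Belica, 1,667 kg, €30,822.83):
Base rate for 07.71 is 30.5%.
Origin Belica qualifies under the Galador–Belica agreement and 07.71 is covered: preferential rate Free applies instead.
Duty = €30,822.83 × 0% = €0.00.
Total = €166,542.08 + €77,807.73 + €0.00 = €244,349.81.

€244,349.81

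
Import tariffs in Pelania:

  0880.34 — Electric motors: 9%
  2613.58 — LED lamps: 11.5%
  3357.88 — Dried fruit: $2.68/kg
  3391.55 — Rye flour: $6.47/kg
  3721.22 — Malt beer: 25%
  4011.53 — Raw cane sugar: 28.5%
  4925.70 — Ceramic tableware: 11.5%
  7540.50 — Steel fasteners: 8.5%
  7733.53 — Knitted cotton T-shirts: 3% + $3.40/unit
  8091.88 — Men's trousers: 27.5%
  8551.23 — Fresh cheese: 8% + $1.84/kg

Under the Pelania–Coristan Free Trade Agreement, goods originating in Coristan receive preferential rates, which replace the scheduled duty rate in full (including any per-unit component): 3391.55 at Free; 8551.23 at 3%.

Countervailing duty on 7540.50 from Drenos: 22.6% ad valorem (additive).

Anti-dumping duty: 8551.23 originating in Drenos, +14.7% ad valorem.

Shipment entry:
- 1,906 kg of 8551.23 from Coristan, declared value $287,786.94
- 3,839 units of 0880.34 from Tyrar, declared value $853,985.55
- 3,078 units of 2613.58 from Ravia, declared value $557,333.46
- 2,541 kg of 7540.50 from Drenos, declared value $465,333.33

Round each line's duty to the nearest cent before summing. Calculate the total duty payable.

Line 1 (8551.23, Coristan, 1,906 kg, $287,786.94):
Base rate for 8551.23 is 8% + $1.84/kg.
Origin Coristan qualifies under the Pelania–Coristan agreement and 8551.23 is covered: preferential rate 3% applies instead.
The additional-duty order on 8551.23 targets Drenos, not Coristan; it does not apply.
Duty = $287,786.94 × 3% = $8,633.61.
Line 2 (0880.34, Tyrar, 3,839 units, $853,985.55):
Base rate for 0880.34 is 9%.
Duty = $853,985.55 × 9% = $76,858.70.
Line 3 (2613.58, Ravia, 3,078 units, $557,333.46):
Base rate for 2613.58 is 11.5%.
Duty = $557,333.46 × 11.5% = $64,093.35.
Line 4 (7540.50, Drenos, 2,541 kg, $465,333.33):
Base rate for 7540.50 is 8.5%.
Additional duty on 7540.50 from Drenos: +22.6%. Applied ad valorem rate: 8.5% + 22.6% = 31.1%.
Duty = $465,333.33 × 31.1% = $144,718.67.
Total = $8,633.61 + $76,858.70 + $64,093.35 + $144,718.67 = $294,304.33.

$294,304.33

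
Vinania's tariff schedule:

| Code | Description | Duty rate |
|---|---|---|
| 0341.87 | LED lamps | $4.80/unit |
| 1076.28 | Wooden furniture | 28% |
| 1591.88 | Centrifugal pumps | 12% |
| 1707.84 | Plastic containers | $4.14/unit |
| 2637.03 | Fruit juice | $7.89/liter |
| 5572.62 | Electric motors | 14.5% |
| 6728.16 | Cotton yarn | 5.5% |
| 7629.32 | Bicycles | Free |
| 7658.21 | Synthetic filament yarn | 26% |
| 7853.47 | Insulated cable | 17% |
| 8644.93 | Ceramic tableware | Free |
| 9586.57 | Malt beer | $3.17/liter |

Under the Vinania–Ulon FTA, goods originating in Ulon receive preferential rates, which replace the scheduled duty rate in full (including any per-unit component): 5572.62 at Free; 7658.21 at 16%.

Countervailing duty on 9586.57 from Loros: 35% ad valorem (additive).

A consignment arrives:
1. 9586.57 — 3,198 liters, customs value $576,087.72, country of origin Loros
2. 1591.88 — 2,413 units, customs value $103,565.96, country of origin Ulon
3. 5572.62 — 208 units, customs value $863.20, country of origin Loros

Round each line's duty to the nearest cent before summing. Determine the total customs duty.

Line 1 (9586.57, Loros, 3,198 liters, $576,087.72):
Base rate for 9586.57 is $3.17/liter.
Additional duty on 9586.57 from Loros: +35% ad valorem. Applied ad valorem rate = 35%.
Duty = $576,087.72 × 35% + 3,198 × $3.17 = $211,768.36.
Line 2 (1591.88, Ulon, 2,413 units, $103,565.96):
Base rate for 1591.88 is 12%.
Origin Ulon is the FTA partner but 1591.88 is not on the preference list; base rate stands.
Duty = $103,565.96 × 12% = $12,427.92.
Line 3 (5572.62, Loros, 208 units, $863.20):
Base rate for 5572.62 is 14.5%.
5572.62 has an FTA preferential rate, but origin Loros is not Ulon; base rate stands.
Duty = $863.20 × 14.5% = $125.16.
Total = $211,768.36 + $12,427.92 + $125.16 = $224,321.44.

$224,321.44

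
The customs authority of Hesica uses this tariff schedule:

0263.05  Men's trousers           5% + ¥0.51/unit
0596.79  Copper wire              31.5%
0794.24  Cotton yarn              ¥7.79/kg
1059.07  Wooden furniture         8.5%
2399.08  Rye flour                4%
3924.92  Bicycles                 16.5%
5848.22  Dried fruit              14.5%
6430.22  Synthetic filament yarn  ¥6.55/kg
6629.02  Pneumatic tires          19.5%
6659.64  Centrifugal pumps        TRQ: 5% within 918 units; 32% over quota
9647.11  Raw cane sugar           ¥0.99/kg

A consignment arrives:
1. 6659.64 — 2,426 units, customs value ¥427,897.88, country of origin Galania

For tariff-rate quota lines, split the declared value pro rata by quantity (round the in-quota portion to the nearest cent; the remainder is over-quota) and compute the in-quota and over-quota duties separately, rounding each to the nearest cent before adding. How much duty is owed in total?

Line 1 (6659.64, Galania, 2,426 units, ¥427,897.88):
Code 6659.64 is under a tariff-rate quota (threshold 918 units). In-quota: 918 units at 5%; over-quota: 1,508 units at 32%.
Pro-rata value split: in-quota = ¥427,897.88 × 918/2,426 = ¥161,916.84; over-quota = ¥427,897.88 − ¥161,916.84 = ¥265,981.04.
In-quota duty = ¥161,916.84 × 5% = ¥8,095.84. Over-quota duty = ¥265,981.04 × 32% = ¥85,113.93.
Line duty = ¥8,095.84 + ¥85,113.93 = ¥93,209.77.

¥93,209.77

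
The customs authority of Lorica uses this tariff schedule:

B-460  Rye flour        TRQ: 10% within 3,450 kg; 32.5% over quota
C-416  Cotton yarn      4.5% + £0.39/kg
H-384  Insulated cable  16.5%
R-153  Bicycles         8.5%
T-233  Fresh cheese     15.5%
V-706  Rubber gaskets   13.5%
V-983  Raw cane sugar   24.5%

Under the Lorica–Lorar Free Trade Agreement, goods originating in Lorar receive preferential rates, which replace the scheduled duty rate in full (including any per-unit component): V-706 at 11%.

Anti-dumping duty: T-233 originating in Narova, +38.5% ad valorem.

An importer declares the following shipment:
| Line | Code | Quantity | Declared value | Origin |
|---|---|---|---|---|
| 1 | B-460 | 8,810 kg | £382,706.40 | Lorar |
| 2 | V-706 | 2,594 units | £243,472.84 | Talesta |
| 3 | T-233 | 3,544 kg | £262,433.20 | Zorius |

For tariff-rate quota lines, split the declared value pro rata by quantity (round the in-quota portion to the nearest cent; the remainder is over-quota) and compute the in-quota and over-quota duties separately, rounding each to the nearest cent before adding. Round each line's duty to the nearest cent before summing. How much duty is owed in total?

£164,205.26

Line 1 (B-460, Lorar, 8,810 kg, £382,706.40):
Code B-460 is under a tariff-rate quota (threshold 3,450 kg). In-quota: 3,450 kg at 10%; over-quota: 5,360 kg at 32.5%.
Pro-rata value split: in-quota = £382,706.40 × 3,450/8,810 = £149,868.00; over-quota = £382,706.40 − £149,868.00 = £232,838.40.
In-quota duty = £149,868.00 × 10% = £14,986.80. Over-quota duty = £232,838.40 × 32.5% = £75,672.48.
Line duty = £14,986.80 + £75,672.48 = £90,659.28.
Line 2 (V-706, Talesta, 2,594 units, £243,472.84):
Base rate for V-706 is 13.5%.
V-706 has an FTA preferential rate, but origin Talesta is not Lorar; base rate stands.
Duty = £243,472.84 × 13.5% = £32,868.83.
Line 3 (T-233, Zorius, 3,544 kg, £262,433.20):
Base rate for T-233 is 15.5%.
The additional-duty order on T-233 targets Narova, not Zorius; it does not apply.
Duty = £262,433.20 × 15.5% = £40,677.15.
Total = £90,659.28 + £32,868.83 + £40,677.15 = £164,205.26.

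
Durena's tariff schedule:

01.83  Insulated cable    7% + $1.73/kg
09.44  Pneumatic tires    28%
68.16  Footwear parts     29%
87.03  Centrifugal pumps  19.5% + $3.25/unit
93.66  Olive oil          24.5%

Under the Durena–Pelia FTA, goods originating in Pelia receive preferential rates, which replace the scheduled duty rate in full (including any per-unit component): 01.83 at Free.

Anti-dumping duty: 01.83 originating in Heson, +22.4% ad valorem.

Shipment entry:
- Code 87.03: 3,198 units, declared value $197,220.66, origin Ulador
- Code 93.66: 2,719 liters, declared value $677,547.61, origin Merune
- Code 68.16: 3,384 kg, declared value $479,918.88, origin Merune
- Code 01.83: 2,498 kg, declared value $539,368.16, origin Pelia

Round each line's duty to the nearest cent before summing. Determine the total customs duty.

Line 1 (87.03, Ulador, 3,198 units, $197,220.66):
Base rate for 87.03 is 19.5% + $3.25/unit.
Duty = $197,220.66 × 19.5% + 3,198 × $3.25 = $48,851.53.
Line 2 (93.66, Merune, 2,719 liters, $677,547.61):
Base rate for 93.66 is 24.5%.
Duty = $677,547.61 × 24.5% = $165,999.16.
Line 3 (68.16, Merune, 3,384 kg, $479,918.88):
Base rate for 68.16 is 29%.
Duty = $479,918.88 × 29% = $139,176.48.
Line 4 (01.83, Pelia, 2,498 kg, $539,368.16):
Base rate for 01.83 is 7% + $1.73/kg.
Origin Pelia qualifies under the Durena–Pelia agreement and 01.83 is covered: preferential rate Free applies instead.
The additional-duty order on 01.83 targets Heson, not Pelia; it does not apply.
Duty = $539,368.16 × 0% = $0.00.
Total = $48,851.53 + $165,999.16 + $139,176.48 + $0.00 = $354,027.17.

$354,027.17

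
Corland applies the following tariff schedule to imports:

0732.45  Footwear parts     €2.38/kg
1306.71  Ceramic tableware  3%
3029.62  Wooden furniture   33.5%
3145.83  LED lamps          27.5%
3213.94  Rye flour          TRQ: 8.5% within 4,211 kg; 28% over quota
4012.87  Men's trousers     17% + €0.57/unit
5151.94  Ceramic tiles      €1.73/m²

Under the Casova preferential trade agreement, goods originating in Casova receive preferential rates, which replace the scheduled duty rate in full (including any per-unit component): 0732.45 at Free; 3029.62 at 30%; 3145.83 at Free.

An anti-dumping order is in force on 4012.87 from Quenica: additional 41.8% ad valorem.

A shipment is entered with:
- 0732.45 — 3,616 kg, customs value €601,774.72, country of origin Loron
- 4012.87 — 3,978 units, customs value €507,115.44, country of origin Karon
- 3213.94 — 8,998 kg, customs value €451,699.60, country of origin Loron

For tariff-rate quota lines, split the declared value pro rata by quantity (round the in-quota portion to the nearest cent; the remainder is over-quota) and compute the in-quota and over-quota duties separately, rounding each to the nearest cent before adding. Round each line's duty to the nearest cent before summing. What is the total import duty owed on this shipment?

€182,337.57

Line 1 (0732.45, Loron, 3,616 kg, €601,774.72):
Base rate for 0732.45 is €2.38/kg.
0732.45 has an FTA preferential rate, but origin Loron is not Casova; base rate stands.
Duty = 3,616 × €2.38 = €8,606.08.
Line 2 (4012.87, Karon, 3,978 units, €507,115.44):
Base rate for 4012.87 is 17% + €0.57/unit.
The additional-duty order on 4012.87 targets Quenica, not Karon; it does not apply.
Duty = €507,115.44 × 17% + 3,978 × €0.57 = €88,477.08.
Line 3 (3213.94, Loron, 8,998 kg, €451,699.60):
Code 3213.94 is under a tariff-rate quota (threshold 4,211 kg). In-quota: 4,211 kg at 8.5%; over-quota: 4,787 kg at 28%.
Pro-rata value split: in-quota = €451,699.60 × 4,211/8,998 = €211,392.20; over-quota = €451,699.60 − €211,392.20 = €240,307.40.
In-quota duty = €211,392.20 × 8.5% = €17,968.34. Over-quota duty = €240,307.40 × 28% = €67,286.07.
Line duty = €17,968.34 + €67,286.07 = €85,254.41.
Total = €8,606.08 + €88,477.08 + €85,254.41 = €182,337.57.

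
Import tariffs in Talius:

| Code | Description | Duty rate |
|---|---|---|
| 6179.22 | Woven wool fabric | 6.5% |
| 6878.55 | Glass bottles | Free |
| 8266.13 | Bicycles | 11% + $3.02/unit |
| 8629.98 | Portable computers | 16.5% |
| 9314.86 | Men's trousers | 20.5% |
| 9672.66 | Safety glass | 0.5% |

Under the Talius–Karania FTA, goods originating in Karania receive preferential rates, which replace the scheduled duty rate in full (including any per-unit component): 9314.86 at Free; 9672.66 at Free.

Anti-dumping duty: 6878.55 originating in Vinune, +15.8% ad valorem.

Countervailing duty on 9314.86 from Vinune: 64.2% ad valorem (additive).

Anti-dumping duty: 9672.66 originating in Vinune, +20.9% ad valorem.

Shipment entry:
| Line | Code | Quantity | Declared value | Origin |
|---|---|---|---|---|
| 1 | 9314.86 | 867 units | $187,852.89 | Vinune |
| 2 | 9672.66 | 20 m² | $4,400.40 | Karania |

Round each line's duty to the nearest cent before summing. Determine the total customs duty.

$159,111.40

Line 1 (9314.86, Vinune, 867 units, $187,852.89):
Base rate for 9314.86 is 20.5%.
9314.86 has an FTA preferential rate, but origin Vinune is not Karania; base rate stands.
Additional duty on 9314.86 from Vinune: +64.2%. Applied ad valorem rate: 20.5% + 64.2% = 84.7%.
Duty = $187,852.89 × 84.7% = $159,111.40.
Line 2 (9672.66, Karania, 20 m², $4,400.40):
Base rate for 9672.66 is 0.5%.
Origin Karania qualifies under the Talius–Karania agreement and 9672.66 is covered: preferential rate Free applies instead.
The additional-duty order on 9672.66 targets Vinune, not Karania; it does not apply.
Duty = $4,400.40 × 0% = $0.00.
Total = $159,111.40 + $0.00 = $159,111.40.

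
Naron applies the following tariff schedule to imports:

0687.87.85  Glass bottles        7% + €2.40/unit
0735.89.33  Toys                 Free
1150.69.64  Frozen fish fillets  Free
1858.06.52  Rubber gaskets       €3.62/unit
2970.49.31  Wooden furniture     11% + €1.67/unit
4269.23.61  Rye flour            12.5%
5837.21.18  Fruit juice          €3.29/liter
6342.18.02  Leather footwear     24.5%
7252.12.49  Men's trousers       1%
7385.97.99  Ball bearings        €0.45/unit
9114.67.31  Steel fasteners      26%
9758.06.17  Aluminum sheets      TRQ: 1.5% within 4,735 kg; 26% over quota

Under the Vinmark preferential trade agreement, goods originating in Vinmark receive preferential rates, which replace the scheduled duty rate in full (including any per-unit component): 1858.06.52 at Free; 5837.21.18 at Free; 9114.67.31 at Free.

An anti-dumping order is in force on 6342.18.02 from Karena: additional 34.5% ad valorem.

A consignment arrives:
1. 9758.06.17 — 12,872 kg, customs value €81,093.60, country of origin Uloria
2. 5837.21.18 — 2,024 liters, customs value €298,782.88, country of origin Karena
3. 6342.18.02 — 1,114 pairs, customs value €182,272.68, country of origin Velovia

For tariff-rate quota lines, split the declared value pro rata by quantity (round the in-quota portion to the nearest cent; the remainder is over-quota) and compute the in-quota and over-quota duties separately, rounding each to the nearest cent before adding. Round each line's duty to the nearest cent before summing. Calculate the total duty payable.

Line 1 (9758.06.17, Uloria, 12,872 kg, €81,093.60):
Code 9758.06.17 is under a tariff-rate quota (threshold 4,735 kg). In-quota: 4,735 kg at 1.5%; over-quota: 8,137 kg at 26%.
Pro-rata value split: in-quota = €81,093.60 × 4,735/12,872 = €29,830.50; over-quota = €81,093.60 − €29,830.50 = €51,263.10.
In-quota duty = €29,830.50 × 1.5% = €447.46. Over-quota duty = €51,263.10 × 26% = €13,328.41.
Line duty = €447.46 + €13,328.41 = €13,775.87.
Line 2 (5837.21.18, Karena, 2,024 liters, €298,782.88):
Base rate for 5837.21.18 is €3.29/liter.
5837.21.18 has an FTA preferential rate, but origin Karena is not Vinmark; base rate stands.
Duty = 2,024 × €3.29 = €6,658.96.
Line 3 (6342.18.02, Velovia, 1,114 pairs, €182,272.68):
Base rate for 6342.18.02 is 24.5%.
The additional-duty order on 6342.18.02 targets Karena, not Velovia; it does not apply.
Duty = €182,272.68 × 24.5% = €44,656.81.
Total = €13,775.87 + €6,658.96 + €44,656.81 = €65,091.64.

€65,091.64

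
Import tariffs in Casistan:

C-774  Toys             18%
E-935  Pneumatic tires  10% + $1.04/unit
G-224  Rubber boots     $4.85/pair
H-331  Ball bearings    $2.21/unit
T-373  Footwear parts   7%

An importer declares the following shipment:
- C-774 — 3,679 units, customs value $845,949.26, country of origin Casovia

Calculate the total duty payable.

Line 1 (C-774, Casovia, 3,679 units, $845,949.26):
Base rate for C-774 is 18%.
Duty = $845,949.26 × 18% = $152,270.87.

$152,270.87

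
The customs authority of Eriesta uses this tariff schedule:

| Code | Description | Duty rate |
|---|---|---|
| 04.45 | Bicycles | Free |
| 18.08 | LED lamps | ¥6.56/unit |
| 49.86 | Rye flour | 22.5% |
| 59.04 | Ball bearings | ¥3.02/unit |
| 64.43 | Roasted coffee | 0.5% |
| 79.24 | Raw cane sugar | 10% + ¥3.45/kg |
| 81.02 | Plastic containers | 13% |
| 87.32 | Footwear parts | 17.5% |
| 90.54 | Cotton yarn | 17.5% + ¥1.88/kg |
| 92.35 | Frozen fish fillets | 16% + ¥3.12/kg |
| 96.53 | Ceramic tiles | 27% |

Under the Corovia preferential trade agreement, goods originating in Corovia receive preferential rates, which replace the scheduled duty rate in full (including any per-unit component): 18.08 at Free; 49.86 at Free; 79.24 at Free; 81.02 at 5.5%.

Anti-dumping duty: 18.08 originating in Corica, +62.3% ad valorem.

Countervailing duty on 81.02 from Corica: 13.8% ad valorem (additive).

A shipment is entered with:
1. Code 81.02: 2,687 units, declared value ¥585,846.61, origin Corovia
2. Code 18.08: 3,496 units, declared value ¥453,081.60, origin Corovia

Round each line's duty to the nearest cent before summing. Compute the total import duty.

Line 1 (81.02, Corovia, 2,687 units, ¥585,846.61):
Base rate for 81.02 is 13%.
Origin Corovia qualifies under the Eriesta–Corovia agreement and 81.02 is covered: preferential rate 5.5% applies instead.
The additional-duty order on 81.02 targets Corica, not Corovia; it does not apply.
Duty = ¥585,846.61 × 5.5% = ¥32,221.56.
Line 2 (18.08, Corovia, 3,496 units, ¥453,081.60):
Base rate for 18.08 is ¥6.56/unit.
Origin Corovia qualifies under the Eriesta–Corovia agreement and 18.08 is covered: preferential rate Free applies instead.
The additional-duty order on 18.08 targets Corica, not Corovia; it does not apply.
Duty = ¥453,081.60 × 0% = ¥0.00.
Total = ¥32,221.56 + ¥0.00 = ¥32,221.56.

¥32,221.56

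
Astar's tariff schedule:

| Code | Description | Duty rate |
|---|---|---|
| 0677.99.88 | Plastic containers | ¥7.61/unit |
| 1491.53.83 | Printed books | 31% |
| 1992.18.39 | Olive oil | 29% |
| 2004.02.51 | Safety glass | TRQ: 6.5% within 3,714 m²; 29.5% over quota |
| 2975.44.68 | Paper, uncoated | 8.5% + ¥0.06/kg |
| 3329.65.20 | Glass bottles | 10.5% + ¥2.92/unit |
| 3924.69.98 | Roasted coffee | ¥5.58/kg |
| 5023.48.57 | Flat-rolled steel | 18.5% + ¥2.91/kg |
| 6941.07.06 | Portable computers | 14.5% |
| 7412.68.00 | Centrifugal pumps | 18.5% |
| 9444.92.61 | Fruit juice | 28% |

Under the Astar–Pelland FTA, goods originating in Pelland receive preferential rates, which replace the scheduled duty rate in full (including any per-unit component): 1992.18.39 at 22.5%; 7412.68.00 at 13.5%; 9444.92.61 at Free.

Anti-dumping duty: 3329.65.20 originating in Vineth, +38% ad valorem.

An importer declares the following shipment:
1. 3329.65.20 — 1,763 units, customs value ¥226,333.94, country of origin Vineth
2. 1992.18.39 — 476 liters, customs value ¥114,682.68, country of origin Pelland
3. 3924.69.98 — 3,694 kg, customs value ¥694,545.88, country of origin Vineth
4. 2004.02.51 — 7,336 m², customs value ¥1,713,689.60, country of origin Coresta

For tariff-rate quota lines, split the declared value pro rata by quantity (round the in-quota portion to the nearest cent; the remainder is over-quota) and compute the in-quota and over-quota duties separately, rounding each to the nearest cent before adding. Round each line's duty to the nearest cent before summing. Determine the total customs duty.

¥467,328.68

Line 1 (3329.65.20, Vineth, 1,763 units, ¥226,333.94):
Base rate for 3329.65.20 is 10.5% + ¥2.92/unit.
Additional duty on 3329.65.20 from Vineth: +38%. Applied ad valorem rate: 10.5% + 38% = 48.5%.
Duty = ¥226,333.94 × 48.5% + 1,763 × ¥2.92 = ¥114,919.92.
Line 2 (1992.18.39, Pelland, 476 liters, ¥114,682.68):
Base rate for 1992.18.39 is 29%.
Origin Pelland qualifies under the Astar–Pelland agreement and 1992.18.39 is covered: preferential rate 22.5% applies instead.
Duty = ¥114,682.68 × 22.5% = ¥25,803.60.
Line 3 (3924.69.98, Vineth, 3,694 kg, ¥694,545.88):
Base rate for 3924.69.98 is ¥5.58/kg.
Duty = 3,694 × ¥5.58 = ¥20,612.52.
Line 4 (2004.02.51, Coresta, 7,336 m², ¥1,713,689.60):
Code 2004.02.51 is under a tariff-rate quota (threshold 3,714 m²). In-quota: 3,714 m² at 6.5%; over-quota: 3,622 m² at 29.5%.
Pro-rata value split: in-quota = ¥1,713,689.60 × 3,714/7,336 = ¥867,590.40; over-quota = ¥1,713,689.60 − ¥867,590.40 = ¥846,099.20.
In-quota duty = ¥867,590.40 × 6.5% = ¥56,393.38. Over-quota duty = ¥846,099.20 × 29.5% = ¥249,599.26.
Line duty = ¥56,393.38 + ¥249,599.26 = ¥305,992.64.
Total = ¥114,919.92 + ¥25,803.60 + ¥20,612.52 + ¥305,992.64 = ¥467,328.68.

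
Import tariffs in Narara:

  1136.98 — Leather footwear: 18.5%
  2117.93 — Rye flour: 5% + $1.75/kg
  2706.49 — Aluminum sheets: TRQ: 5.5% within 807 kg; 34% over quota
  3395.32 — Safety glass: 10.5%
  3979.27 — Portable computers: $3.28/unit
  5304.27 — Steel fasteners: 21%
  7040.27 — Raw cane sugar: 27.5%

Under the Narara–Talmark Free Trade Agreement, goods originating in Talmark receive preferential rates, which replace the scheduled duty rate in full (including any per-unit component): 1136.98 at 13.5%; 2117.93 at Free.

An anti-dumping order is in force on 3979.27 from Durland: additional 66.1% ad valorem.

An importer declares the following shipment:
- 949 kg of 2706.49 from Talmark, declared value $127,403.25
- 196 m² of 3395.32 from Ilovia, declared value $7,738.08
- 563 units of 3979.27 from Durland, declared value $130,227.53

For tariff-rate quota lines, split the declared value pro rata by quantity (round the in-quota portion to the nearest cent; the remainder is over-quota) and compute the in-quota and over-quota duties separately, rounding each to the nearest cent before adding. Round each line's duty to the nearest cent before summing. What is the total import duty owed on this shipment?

Line 1 (2706.49, Talmark, 949 kg, $127,403.25):
Code 2706.49 is under a tariff-rate quota (threshold 807 kg). In-quota: 807 kg at 5.5%; over-quota: 142 kg at 34%.
Pro-rata value split: in-quota = $127,403.25 × 807/949 = $108,339.75; over-quota = $127,403.25 − $108,339.75 = $19,063.50.
In-quota duty = $108,339.75 × 5.5% = $5,958.69. Over-quota duty = $19,063.50 × 34% = $6,481.59.
Line duty = $5,958.69 + $6,481.59 = $12,440.28.
Line 2 (3395.32, Ilovia, 196 m², $7,738.08):
Base rate for 3395.32 is 10.5%.
Duty = $7,738.08 × 10.5% = $812.50.
Line 3 (3979.27, Durland, 563 units, $130,227.53):
Base rate for 3979.27 is $3.28/unit.
Additional duty on 3979.27 from Durland: +66.1% ad valorem. Applied ad valorem rate = 66.1%.
Duty = $130,227.53 × 66.1% + 563 × $3.28 = $87,927.04.
Total = $12,440.28 + $812.50 + $87,927.04 = $101,179.82.

$101,179.82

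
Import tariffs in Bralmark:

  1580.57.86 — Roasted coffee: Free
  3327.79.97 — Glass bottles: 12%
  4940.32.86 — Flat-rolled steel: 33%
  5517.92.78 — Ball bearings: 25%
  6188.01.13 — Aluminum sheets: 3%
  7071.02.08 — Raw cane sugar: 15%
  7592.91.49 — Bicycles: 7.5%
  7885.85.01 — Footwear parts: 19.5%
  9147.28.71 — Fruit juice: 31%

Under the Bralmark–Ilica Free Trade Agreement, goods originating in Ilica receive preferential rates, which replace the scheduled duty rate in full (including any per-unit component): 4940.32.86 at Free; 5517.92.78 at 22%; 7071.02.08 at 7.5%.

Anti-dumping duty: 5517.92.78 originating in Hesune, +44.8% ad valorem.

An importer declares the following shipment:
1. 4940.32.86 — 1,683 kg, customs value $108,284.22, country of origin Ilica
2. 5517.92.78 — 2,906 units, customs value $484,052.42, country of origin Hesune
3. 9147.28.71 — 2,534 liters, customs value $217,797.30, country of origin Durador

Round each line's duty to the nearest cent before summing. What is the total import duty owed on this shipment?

$405,385.75

Line 1 (4940.32.86, Ilica, 1,683 kg, $108,284.22):
Base rate for 4940.32.86 is 33%.
Origin Ilica qualifies under the Bralmark–Ilica agreement and 4940.32.86 is covered: preferential rate Free applies instead.
Duty = $108,284.22 × 0% = $0.00.
Line 2 (5517.92.78, Hesune, 2,906 units, $484,052.42):
Base rate for 5517.92.78 is 25%.
5517.92.78 has an FTA preferential rate, but origin Hesune is not Ilica; base rate stands.
Additional duty on 5517.92.78 from Hesune: +44.8%. Applied ad valorem rate: 25% + 44.8% = 69.8%.
Duty = $484,052.42 × 69.8% = $337,868.59.
Line 3 (9147.28.71, Durador, 2,534 liters, $217,797.30):
Base rate for 9147.28.71 is 31%.
Duty = $217,797.30 × 31% = $67,517.16.
Total = $0.00 + $337,868.59 + $67,517.16 = $405,385.75.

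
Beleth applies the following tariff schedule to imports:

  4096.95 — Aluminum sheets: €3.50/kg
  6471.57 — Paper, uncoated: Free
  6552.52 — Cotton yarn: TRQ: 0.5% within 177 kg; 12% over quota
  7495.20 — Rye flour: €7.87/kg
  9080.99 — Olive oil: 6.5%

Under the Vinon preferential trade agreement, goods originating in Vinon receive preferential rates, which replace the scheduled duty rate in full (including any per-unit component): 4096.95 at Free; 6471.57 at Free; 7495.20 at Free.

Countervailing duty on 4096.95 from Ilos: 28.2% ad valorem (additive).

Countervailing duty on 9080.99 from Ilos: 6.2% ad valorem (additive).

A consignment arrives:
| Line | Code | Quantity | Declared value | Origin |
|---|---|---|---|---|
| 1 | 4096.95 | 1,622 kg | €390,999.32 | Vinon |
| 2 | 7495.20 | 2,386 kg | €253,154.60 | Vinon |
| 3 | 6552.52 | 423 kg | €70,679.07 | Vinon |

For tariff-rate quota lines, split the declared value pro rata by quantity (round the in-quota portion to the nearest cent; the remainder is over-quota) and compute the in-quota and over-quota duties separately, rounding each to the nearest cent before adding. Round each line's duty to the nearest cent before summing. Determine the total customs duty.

€5,080.37

Line 1 (4096.95, Vinon, 1,622 kg, €390,999.32):
Base rate for 4096.95 is €3.50/kg.
Origin Vinon qualifies under the Beleth–Vinon agreement and 4096.95 is covered: preferential rate Free applies instead.
The additional-duty order on 4096.95 targets Ilos, not Vinon; it does not apply.
Duty = €390,999.32 × 0% = €0.00.
Line 2 (7495.20, Vinon, 2,386 kg, €253,154.60):
Base rate for 7495.20 is €7.87/kg.
Origin Vinon qualifies under the Beleth–Vinon agreement and 7495.20 is covered: preferential rate Free applies instead.
Duty = €253,154.60 × 0% = €0.00.
Line 3 (6552.52, Vinon, 423 kg, €70,679.07):
Code 6552.52 is under a tariff-rate quota (threshold 177 kg). In-quota: 177 kg at 0.5%; over-quota: 246 kg at 12%.
Pro-rata value split: in-quota = €70,679.07 × 177/423 = €29,574.93; over-quota = €70,679.07 − €29,574.93 = €41,104.14.
In-quota duty = €29,574.93 × 0.5% = €147.87. Over-quota duty = €41,104.14 × 12% = €4,932.50.
Line duty = €147.87 + €4,932.50 = €5,080.37.
Total = €0.00 + €0.00 + €5,080.37 = €5,080.37.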